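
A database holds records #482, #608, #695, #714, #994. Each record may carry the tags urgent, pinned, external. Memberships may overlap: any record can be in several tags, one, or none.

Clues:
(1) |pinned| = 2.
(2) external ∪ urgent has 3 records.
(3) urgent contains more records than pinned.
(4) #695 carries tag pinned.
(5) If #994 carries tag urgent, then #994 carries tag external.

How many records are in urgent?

3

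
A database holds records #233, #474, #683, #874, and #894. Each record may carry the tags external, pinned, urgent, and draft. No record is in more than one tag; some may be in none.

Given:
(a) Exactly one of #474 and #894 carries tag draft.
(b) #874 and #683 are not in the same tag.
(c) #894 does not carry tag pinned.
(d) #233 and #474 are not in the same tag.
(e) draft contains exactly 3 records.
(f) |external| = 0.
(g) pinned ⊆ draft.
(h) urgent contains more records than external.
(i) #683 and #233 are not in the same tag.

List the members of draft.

draft = {#233, #874, #894}

From (c): #894 ∉ pinned.
(f): external already has 0, so the rest are out.
Suppose #233 ∉ draft: no assignment then satisfies all the clues, so #233 ∈ draft.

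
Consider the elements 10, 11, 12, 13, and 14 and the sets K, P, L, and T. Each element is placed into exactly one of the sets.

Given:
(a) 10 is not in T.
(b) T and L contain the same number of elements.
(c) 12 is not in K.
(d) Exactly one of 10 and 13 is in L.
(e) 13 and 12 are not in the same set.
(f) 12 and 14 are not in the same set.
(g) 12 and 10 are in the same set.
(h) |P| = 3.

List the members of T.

T = {14}

From (a): 10 ∉ T.
From (c): 12 ∉ K.
(g): 10 matches 12: 10 ∉ K.
(g): 12 matches 10: 12 ∉ T.
Suppose 11 ∈ T: no assignment then satisfies all the clues, so 11 ∉ T.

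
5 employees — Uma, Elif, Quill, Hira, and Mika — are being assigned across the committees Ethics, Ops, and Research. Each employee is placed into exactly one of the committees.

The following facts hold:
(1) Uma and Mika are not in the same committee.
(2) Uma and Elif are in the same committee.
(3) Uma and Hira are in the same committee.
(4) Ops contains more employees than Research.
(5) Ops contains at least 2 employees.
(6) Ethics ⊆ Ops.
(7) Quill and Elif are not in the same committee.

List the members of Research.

Research = {Mika, Quill}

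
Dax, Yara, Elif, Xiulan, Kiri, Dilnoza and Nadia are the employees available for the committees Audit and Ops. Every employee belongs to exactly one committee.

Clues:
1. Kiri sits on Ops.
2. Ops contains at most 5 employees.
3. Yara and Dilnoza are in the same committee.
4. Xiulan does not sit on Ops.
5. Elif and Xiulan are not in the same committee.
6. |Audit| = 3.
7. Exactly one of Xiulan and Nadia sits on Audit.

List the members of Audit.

Audit = {Dilnoza, Xiulan, Yara}

From (1): Kiri ∈ Ops.
From (4): Xiulan ∉ Ops.
Only one committee left: Xiulan ∈ Audit.
(5): Elif ∉ Audit.
(7) (exactly one): Nadia ∉ Audit.
Only one committee left: Elif ∈ Ops.
Only one committee left: Nadia ∈ Ops.
Suppose Dax ∈ Audit: no assignment then satisfies all the clues, so Dax ∉ Audit.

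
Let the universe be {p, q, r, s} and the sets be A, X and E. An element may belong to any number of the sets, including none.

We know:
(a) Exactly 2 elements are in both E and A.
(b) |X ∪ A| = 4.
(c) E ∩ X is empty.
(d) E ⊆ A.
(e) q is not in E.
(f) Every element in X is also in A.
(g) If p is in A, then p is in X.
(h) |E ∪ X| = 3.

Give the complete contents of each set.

A = {p, q, r, s}; X = {p}; E = {r, s}

From (e): q ∉ E.
Suppose p ∉ A: no assignment then satisfies all the clues, so p ∈ A.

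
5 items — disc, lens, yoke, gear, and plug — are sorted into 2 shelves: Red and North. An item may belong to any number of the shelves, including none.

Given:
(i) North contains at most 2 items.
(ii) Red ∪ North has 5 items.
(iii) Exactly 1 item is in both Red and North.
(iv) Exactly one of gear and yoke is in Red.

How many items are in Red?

4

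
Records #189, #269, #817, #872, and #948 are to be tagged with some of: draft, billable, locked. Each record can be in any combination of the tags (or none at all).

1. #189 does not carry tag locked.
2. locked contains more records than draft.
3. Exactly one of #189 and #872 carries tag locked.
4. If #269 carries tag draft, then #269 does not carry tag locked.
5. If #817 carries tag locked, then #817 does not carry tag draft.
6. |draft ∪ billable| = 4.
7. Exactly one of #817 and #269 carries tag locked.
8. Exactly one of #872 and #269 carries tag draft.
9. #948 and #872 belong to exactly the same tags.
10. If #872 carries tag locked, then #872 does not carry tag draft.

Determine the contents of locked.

From (1): #189 ∉ locked.
(3) (exactly one): #872 ∈ locked.
(9): #948 matches #872: #948 ∈ locked.
(10): #872 ∉ draft.
(8) (exactly one): #269 ∈ draft.
(9): #948 matches #872: #948 ∉ draft.
(4): #269 ∉ locked.
(7) (exactly one): #817 ∈ locked.
(5): #817 ∉ draft.

locked = {#817, #872, #948}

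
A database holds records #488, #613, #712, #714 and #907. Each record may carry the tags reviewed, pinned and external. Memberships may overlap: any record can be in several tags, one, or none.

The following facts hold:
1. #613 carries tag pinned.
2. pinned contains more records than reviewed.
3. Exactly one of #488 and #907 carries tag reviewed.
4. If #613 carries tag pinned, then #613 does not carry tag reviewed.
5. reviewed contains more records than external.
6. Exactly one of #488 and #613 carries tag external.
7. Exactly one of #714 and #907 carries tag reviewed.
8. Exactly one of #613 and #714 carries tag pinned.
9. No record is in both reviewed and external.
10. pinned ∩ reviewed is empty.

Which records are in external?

external = {#613}

From (1): #613 ∈ pinned.
(4): #613 ∉ reviewed.
(8) (exactly one): #714 ∉ pinned.
Suppose #488 ∈ external: no assignment then satisfies all the clues, so #488 ∉ external.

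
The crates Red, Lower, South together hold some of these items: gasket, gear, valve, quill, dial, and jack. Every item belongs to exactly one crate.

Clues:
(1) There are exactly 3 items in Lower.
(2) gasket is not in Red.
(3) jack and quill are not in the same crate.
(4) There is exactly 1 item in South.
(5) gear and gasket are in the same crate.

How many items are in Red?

2

From (2): gasket ∉ Red.
(5): gear matches gasket: gear ∉ Red.
Suppose gasket ∉ Lower: no assignment then satisfies all the clues, so gasket ∈ Lower.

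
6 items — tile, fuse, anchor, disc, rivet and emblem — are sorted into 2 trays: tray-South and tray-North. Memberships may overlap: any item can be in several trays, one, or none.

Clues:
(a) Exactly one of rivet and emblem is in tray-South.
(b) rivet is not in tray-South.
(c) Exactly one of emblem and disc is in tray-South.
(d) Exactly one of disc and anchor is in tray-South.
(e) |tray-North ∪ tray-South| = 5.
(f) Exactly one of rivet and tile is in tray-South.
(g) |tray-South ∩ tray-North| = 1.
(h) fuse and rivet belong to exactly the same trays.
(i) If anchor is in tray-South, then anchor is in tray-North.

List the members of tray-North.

tray-North = {anchor, fuse, rivet}

From (b): rivet ∉ tray-South.
(a) (exactly one): emblem ∈ tray-South.
(c) (exactly one): disc ∉ tray-South.
(d) (exactly one): anchor ∈ tray-South.
(f) (exactly one): tile ∈ tray-South.
(h): fuse matches rivet: fuse ∉ tray-South.
(i): anchor ∈ tray-North.
Suppose tile ∈ tray-North: no assignment then satisfies all the clues, so tile ∉ tray-North.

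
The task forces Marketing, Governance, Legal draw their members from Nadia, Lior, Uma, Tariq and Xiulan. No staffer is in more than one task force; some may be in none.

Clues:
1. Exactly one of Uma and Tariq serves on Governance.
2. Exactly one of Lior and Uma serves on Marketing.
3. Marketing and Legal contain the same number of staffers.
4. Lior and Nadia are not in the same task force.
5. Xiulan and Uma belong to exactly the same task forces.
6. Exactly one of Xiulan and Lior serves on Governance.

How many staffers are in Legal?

1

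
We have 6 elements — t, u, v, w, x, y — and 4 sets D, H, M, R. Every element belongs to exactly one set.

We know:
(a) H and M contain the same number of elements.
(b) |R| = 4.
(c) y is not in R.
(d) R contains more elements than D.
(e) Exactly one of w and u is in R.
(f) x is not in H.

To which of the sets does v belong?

v: R

From (c): y ∉ R.
From (f): x ∉ H.
Suppose v ∈ D: no assignment then satisfies all the clues, so v ∉ D.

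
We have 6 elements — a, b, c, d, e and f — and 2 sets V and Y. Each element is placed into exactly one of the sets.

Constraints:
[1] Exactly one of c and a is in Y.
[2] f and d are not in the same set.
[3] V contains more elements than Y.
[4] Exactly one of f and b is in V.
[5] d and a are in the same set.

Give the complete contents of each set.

V = {a, b, d, e}; Y = {c, f}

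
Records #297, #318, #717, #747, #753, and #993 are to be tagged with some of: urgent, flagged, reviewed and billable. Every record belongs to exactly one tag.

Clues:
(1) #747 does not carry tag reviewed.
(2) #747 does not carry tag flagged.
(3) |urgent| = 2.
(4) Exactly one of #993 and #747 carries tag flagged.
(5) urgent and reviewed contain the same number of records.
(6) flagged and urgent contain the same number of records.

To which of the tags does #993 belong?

#993: flagged

From (1): #747 ∉ reviewed.
From (2): #747 ∉ flagged.
(4) (exactly one): #993 ∈ flagged.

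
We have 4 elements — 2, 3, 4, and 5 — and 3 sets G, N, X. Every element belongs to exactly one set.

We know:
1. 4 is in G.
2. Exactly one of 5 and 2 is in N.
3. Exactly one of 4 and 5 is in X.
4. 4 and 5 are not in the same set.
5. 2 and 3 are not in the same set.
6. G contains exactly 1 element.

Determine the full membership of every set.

G = {4}; N = {2}; X = {3, 5}

From (1): 4 ∈ G.
(3) (exactly one): 5 ∈ X.
(6): G already has 1, so the rest are out.
(2) (exactly one): 2 ∈ N.
(5): 3 ∉ N.
Only one set left: 3 ∈ X.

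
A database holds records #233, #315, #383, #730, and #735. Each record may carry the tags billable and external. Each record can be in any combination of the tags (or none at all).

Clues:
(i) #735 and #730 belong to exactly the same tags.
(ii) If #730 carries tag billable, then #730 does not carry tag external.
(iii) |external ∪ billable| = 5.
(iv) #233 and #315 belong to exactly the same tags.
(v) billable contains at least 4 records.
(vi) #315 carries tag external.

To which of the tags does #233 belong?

From (vi): #315 ∈ external.
(iv): #233 matches #315: #233 ∈ external.
Suppose #233 ∉ billable: no assignment then satisfies all the clues, so #233 ∈ billable.

#233: billable, external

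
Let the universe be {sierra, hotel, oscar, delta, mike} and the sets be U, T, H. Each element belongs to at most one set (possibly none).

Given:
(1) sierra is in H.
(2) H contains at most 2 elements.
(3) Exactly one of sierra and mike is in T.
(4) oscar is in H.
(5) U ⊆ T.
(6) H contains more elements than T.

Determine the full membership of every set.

U = {}; T = {mike}; H = {oscar, sierra}

From (1): sierra ∈ H.
From (4): oscar ∈ H.
(2): H already has 2, so the rest are out.
(3) (exactly one): mike ∈ T.
Suppose hotel ∈ U: no assignment then satisfies all the clues, so hotel ∉ U.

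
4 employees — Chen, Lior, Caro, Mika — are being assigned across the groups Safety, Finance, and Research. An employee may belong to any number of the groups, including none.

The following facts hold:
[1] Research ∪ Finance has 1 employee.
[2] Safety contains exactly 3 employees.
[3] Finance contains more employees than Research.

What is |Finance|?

1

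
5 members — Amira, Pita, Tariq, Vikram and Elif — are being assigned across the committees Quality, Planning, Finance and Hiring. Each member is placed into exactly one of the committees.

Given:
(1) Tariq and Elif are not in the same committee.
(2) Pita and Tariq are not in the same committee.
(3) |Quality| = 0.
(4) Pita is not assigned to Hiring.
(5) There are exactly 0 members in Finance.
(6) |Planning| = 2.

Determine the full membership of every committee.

Quality = {}; Planning = {Elif, Pita}; Finance = {}; Hiring = {Amira, Tariq, Vikram}

From (4): Pita ∉ Hiring.
(3): Quality already has 0, so the rest are out.
(5): Finance already has 0, so the rest are out.
Only one committee left: Pita ∈ Planning.
(2): Tariq ∉ Planning.
Only one committee left: Tariq ∈ Hiring.
(1): Elif ∉ Hiring.
Only one committee left: Elif ∈ Planning.
(6): Planning already has 2, so the rest are out.
Only one committee left: Amira ∈ Hiring.
Only one committee left: Vikram ∈ Hiring.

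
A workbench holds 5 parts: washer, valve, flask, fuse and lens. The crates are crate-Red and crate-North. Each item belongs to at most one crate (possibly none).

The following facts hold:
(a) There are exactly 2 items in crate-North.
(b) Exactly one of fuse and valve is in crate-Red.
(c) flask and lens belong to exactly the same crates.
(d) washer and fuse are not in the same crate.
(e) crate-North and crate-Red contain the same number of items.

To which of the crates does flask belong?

flask: crate-North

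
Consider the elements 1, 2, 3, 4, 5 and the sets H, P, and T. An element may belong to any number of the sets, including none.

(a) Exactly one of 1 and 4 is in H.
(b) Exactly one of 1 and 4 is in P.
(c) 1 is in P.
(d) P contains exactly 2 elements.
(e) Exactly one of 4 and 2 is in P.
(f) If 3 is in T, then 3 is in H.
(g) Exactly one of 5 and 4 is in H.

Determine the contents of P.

P = {1, 2}

From (c): 1 ∈ P.
(b) (exactly one): 4 ∉ P.
(e) (exactly one): 2 ∈ P.
(d): P already has 2, so the rest are out.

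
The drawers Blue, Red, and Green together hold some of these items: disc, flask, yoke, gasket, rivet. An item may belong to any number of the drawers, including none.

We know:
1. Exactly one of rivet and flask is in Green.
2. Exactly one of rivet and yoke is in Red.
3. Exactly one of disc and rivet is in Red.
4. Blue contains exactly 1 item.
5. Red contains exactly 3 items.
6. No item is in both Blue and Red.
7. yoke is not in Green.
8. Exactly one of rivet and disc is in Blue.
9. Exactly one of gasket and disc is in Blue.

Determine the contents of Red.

Red = {flask, gasket, rivet}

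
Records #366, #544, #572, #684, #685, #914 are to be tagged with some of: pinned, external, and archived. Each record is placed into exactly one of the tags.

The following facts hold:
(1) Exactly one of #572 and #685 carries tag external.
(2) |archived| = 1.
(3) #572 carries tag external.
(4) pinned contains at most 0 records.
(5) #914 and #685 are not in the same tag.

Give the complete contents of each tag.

pinned = {}; external = {#366, #544, #572, #684, #914}; archived = {#685}

From (3): #572 ∈ external.
(1) (exactly one): #685 ∉ external.
(4): pinned already has 0, so the rest are out.
Only one tag left: #685 ∈ archived.
(2): archived already has 1, so the rest are out.
Only one tag left: #366 ∈ external.
Only one tag left: #544 ∈ external.
Only one tag left: #684 ∈ external.
Only one tag left: #914 ∈ external.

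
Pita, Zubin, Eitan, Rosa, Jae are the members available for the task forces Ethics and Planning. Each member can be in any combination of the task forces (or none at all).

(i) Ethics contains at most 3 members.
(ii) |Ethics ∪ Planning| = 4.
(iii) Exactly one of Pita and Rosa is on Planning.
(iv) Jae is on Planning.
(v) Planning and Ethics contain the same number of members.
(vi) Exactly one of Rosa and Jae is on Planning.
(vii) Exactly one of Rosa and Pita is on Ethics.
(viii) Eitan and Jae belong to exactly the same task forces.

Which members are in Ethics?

Ethics = {Eitan, Jae, Rosa}

From (iv): Jae ∈ Planning.
(vi) (exactly one): Rosa ∉ Planning.
(viii): Eitan matches Jae: Eitan ∈ Planning.
(iii) (exactly one): Pita ∈ Planning.
Suppose Pita ∈ Ethics: no assignment then satisfies all the clues, so Pita ∉ Ethics.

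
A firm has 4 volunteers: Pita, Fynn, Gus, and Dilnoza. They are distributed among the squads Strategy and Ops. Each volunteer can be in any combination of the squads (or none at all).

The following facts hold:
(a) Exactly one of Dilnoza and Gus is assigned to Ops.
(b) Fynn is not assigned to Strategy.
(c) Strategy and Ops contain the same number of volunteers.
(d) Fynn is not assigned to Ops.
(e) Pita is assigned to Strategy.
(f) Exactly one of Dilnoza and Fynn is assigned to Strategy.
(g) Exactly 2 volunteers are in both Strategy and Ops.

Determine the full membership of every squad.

Strategy = {Dilnoza, Pita}; Ops = {Dilnoza, Pita}

From (b): Fynn ∉ Strategy.
From (d): Fynn ∉ Ops.
From (e): Pita ∈ Strategy.
(f) (exactly one): Dilnoza ∈ Strategy.
Suppose Pita ∉ Ops: no assignment then satisfies all the clues, so Pita ∈ Ops.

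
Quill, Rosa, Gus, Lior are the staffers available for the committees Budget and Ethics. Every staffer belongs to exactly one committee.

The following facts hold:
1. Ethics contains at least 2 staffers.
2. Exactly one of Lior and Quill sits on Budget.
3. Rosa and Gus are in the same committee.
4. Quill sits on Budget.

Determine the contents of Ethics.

Ethics = {Gus, Lior, Rosa}

From (4): Quill ∈ Budget.
(2) (exactly one): Lior ∉ Budget.
Only one committee left: Lior ∈ Ethics.
Suppose Rosa ∉ Ethics: no assignment then satisfies all the clues, so Rosa ∈ Ethics.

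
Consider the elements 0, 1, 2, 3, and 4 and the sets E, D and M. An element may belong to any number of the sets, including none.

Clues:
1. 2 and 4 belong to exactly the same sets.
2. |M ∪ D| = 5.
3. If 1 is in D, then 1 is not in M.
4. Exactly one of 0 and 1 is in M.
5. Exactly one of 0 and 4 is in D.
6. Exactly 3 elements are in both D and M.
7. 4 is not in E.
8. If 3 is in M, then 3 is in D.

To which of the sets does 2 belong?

2: D, M

From (7): 4 ∉ E.
(1): 2 matches 4: 2 ∉ E.
Suppose 2 ∉ D: no assignment then satisfies all the clues, so 2 ∈ D.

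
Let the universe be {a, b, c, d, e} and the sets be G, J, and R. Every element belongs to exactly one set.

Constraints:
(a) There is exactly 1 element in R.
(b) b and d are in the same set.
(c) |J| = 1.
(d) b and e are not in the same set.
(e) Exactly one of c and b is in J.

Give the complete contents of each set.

G = {a, b, d}; J = {c}; R = {e}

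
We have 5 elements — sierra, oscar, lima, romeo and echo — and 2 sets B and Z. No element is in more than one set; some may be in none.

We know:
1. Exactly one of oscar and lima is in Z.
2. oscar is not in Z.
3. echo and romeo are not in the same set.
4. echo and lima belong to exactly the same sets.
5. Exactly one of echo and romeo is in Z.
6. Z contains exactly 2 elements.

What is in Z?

Z = {echo, lima}

From (2): oscar ∉ Z.
(1) (exactly one): lima ∈ Z.
(4): echo matches lima: echo ∉ B.
(4): echo matches lima: echo ∈ Z.
(5) (exactly one): romeo ∉ Z.
(6): Z already has 2, so the rest are out.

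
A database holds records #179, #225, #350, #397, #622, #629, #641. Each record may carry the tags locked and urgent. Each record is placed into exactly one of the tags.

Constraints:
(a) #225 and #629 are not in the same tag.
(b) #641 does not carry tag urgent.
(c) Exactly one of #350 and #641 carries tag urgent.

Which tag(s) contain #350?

From (b): #641 ∉ urgent.
(c) (exactly one): #350 ∈ urgent.
Only one tag left: #641 ∈ locked.

#350: urgent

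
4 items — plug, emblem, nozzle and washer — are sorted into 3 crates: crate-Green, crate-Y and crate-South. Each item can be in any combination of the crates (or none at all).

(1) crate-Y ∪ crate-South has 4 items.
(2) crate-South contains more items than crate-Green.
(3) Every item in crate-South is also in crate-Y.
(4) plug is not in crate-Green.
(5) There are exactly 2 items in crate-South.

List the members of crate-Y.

crate-Y = {emblem, nozzle, plug, washer}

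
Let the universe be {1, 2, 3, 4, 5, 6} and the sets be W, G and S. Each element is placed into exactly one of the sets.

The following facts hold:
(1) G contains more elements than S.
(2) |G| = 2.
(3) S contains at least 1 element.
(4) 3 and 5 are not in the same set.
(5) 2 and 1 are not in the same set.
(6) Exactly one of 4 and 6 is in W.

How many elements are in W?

3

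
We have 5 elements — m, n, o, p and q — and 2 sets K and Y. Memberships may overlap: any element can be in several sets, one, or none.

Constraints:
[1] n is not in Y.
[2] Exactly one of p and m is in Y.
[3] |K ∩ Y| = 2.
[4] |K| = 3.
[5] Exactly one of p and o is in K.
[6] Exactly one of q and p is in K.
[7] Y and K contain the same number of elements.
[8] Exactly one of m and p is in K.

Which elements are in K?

K = {m, o, q}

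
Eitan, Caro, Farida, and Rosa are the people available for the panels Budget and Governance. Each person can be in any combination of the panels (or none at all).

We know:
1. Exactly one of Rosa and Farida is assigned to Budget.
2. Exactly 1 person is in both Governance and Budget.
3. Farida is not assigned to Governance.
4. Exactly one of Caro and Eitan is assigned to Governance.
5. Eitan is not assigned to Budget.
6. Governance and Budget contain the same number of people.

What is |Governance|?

2

From (3): Farida ∉ Governance.
From (5): Eitan ∉ Budget.
Suppose Caro ∉ Budget: no assignment then satisfies all the clues, so Caro ∈ Budget.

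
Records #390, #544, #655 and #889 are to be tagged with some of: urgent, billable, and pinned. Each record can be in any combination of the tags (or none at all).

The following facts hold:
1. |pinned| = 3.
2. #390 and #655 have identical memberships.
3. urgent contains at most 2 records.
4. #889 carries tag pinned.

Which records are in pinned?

pinned = {#390, #655, #889}

From (4): #889 ∈ pinned.
Suppose #390 ∉ pinned: no assignment then satisfies all the clues, so #390 ∈ pinned.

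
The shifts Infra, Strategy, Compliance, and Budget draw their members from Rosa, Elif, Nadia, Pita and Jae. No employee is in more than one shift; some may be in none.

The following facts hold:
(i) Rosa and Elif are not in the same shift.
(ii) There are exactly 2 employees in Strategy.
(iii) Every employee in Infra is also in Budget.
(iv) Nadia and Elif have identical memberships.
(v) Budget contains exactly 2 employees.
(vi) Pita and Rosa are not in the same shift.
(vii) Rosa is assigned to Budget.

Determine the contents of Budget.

From (vii): Rosa ∈ Budget.
(i): Elif ∉ Budget.
(iii) contrapositive: Elif ∉ Infra.
(iv): Nadia matches Elif: Nadia ∉ Infra.
(iv): Nadia matches Elif: Nadia ∉ Budget.
(vi): Pita ∉ Budget.
(iii) contrapositive: Pita ∉ Infra.
(v): only 2 candidates remain for Budget, so all are in.

Budget = {Jae, Rosa}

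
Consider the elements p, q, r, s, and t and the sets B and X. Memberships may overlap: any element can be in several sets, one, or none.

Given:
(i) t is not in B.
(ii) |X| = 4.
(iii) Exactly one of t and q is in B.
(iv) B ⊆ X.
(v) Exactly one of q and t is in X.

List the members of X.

From (i): t ∉ B.
(iii) (exactly one): q ∈ B.
(iv) with q ∈ B: q ∈ X.
(v) (exactly one): t ∉ X.
(ii): only 4 candidates remain for X, so all are in.

X = {p, q, r, s}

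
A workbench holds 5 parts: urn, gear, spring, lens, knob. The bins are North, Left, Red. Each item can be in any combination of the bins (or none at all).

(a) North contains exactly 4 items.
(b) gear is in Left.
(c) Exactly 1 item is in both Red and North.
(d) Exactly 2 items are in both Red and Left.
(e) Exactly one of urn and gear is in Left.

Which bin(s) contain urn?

From (b): gear ∈ Left.
(e) (exactly one): urn ∉ Left.
Suppose urn ∉ North: no assignment then satisfies all the clues, so urn ∈ North.

urn: North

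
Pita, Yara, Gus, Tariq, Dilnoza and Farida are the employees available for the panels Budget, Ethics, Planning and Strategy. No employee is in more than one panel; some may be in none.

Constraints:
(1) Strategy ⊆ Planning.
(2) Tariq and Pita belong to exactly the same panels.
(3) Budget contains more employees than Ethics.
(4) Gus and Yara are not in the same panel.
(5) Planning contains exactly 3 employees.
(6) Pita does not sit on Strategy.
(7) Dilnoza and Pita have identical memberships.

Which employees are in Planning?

Planning = {Dilnoza, Pita, Tariq}

From (6): Pita ∉ Strategy.
(2): Tariq matches Pita: Tariq ∉ Strategy.
(7): Dilnoza matches Pita: Dilnoza ∉ Strategy.
Suppose Pita ∉ Planning: no assignment then satisfies all the clues, so Pita ∈ Planning.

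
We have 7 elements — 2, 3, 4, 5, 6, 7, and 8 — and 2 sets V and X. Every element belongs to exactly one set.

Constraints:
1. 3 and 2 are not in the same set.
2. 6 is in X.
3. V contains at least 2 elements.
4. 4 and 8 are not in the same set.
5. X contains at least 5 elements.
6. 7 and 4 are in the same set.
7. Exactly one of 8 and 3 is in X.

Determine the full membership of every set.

V = {2, 8}; X = {3, 4, 5, 6, 7}

From (2): 6 ∈ X.
Suppose 2 ∉ V: no assignment then satisfies all the clues, so 2 ∈ V.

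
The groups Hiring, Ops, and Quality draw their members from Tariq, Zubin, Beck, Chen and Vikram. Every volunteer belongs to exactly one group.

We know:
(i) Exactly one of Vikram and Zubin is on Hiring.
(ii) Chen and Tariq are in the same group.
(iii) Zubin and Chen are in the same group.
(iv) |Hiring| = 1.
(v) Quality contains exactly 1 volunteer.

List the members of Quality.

Quality = {Beck}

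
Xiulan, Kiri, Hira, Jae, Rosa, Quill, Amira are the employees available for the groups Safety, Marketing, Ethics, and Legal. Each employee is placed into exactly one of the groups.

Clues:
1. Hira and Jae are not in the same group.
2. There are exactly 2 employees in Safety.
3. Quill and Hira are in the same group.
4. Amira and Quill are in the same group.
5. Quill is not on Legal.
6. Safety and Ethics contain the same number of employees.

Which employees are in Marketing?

Marketing = {Amira, Hira, Quill}

From (5): Quill ∉ Legal.
(3): Hira matches Quill: Hira ∉ Legal.
(4): Amira matches Quill: Amira ∉ Legal.
Suppose Xiulan ∈ Marketing: no assignment then satisfies all the clues, so Xiulan ∉ Marketing.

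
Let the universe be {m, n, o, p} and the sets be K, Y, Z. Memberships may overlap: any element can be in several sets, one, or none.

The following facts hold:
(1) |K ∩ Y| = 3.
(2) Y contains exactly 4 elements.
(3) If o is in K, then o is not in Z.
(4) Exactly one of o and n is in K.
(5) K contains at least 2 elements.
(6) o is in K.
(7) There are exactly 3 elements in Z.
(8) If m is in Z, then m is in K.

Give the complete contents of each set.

K = {m, o, p}; Y = {m, n, o, p}; Z = {m, n, p}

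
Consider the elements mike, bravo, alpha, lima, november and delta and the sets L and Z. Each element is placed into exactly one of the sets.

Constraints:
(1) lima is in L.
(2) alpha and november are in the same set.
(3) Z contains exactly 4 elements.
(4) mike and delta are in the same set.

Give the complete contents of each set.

L = {bravo, lima}; Z = {alpha, delta, mike, november}

From (1): lima ∈ L.
Suppose mike ∈ L: no assignment then satisfies all the clues, so mike ∉ L.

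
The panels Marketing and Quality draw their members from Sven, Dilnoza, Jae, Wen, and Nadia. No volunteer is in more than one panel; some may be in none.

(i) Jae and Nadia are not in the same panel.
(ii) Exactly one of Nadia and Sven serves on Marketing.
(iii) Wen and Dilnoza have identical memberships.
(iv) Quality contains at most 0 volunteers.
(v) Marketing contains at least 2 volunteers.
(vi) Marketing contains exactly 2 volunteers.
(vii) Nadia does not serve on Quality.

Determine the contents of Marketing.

Marketing = {Jae, Sven}

From (vii): Nadia ∉ Quality.
(iv): Quality already has 0, so the rest are out.
Suppose Sven ∉ Marketing: no assignment then satisfies all the clues, so Sven ∈ Marketing.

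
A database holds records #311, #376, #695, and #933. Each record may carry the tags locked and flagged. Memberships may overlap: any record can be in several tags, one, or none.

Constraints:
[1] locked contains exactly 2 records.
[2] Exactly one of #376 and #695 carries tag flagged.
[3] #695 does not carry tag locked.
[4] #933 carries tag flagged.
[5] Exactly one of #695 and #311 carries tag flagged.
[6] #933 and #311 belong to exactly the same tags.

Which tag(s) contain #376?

From (3): #695 ∉ locked.
From (4): #933 ∈ flagged.
(6): #311 matches #933: #311 ∈ flagged.
(5) (exactly one): #695 ∉ flagged.
(2) (exactly one): #376 ∈ flagged.
Suppose #376 ∈ locked: no assignment then satisfies all the clues, so #376 ∉ locked.

#376: flagged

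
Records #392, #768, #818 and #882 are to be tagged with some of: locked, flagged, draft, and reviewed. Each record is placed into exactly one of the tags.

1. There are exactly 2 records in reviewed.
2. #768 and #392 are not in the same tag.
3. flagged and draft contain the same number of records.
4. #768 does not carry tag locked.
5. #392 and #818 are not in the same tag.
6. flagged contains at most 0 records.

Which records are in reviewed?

From (4): #768 ∉ locked.
(6): flagged already has 0, so the rest are out.
Suppose #392 ∈ reviewed: no assignment then satisfies all the clues, so #392 ∉ reviewed.

reviewed = {#768, #818}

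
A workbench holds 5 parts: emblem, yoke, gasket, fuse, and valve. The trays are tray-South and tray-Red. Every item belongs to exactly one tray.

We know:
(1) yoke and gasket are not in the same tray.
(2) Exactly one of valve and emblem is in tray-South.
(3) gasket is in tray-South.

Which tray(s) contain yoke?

yoke: tray-Red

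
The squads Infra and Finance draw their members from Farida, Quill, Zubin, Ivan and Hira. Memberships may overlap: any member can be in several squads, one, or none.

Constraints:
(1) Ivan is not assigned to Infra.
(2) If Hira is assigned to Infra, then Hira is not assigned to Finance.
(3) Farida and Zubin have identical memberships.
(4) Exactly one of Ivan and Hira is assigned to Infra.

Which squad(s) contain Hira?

Hira: Infra

From (1): Ivan ∉ Infra.
(4) (exactly one): Hira ∈ Infra.
(2): Hira ∉ Finance.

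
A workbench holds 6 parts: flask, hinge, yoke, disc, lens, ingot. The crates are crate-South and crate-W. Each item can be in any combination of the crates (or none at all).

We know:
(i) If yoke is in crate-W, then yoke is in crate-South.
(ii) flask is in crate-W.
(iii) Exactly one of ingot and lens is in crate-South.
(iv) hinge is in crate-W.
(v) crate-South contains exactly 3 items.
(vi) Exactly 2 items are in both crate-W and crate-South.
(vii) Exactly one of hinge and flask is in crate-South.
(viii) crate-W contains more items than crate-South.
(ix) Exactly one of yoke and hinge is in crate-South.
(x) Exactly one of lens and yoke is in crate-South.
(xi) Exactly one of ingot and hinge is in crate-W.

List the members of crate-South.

crate-South = {flask, ingot, yoke}

From (ii): flask ∈ crate-W.
From (iv): hinge ∈ crate-W.
(xi) (exactly one): ingot ∉ crate-W.
Suppose flask ∉ crate-South: no assignment then satisfies all the clues, so flask ∈ crate-South.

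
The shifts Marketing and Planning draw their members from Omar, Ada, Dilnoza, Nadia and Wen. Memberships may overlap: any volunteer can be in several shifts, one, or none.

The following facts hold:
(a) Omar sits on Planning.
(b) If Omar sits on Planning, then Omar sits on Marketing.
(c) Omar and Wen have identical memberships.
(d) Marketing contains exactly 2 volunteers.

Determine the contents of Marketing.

Marketing = {Omar, Wen}

From (a): Omar ∈ Planning.
(b): Omar ∈ Marketing.
(c): Wen matches Omar: Wen ∈ Marketing.
(c): Wen matches Omar: Wen ∈ Planning.
(d): Marketing already has 2, so the rest are out.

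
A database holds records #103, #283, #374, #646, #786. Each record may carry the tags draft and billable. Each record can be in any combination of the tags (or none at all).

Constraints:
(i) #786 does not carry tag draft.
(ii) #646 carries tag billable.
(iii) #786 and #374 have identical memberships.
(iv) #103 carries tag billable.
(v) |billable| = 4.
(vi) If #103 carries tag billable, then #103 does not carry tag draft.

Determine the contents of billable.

billable = {#103, #374, #646, #786}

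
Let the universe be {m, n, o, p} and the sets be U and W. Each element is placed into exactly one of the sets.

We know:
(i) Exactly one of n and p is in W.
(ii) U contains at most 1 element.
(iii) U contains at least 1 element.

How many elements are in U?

1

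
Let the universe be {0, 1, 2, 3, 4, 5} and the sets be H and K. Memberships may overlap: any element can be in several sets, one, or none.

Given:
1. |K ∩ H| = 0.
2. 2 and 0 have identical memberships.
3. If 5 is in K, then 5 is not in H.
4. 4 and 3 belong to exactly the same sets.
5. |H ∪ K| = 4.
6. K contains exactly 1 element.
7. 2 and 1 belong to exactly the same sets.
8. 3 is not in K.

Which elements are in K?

From (8): 3 ∉ K.
(4): 4 matches 3: 4 ∉ K.
Suppose 0 ∈ K: no assignment then satisfies all the clues, so 0 ∉ K.

K = {5}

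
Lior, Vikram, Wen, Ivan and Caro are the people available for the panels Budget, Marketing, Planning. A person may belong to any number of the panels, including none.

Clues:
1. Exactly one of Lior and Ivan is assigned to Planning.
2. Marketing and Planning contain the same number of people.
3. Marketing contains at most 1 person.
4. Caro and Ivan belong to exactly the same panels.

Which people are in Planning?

Planning = {Lior}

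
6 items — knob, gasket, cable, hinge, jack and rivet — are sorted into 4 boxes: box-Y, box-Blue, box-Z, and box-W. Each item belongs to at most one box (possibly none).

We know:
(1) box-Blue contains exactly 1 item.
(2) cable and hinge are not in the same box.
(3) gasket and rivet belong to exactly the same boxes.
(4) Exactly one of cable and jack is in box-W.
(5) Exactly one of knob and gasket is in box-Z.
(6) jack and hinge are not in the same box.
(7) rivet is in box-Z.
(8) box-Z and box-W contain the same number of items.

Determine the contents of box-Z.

box-Z = {gasket, rivet}

From (7): rivet ∈ box-Z.
(3): gasket matches rivet: gasket ∉ box-Y.
(3): gasket matches rivet: gasket ∉ box-Blue.
(3): gasket matches rivet: gasket ∈ box-Z.
(5) (exactly one): knob ∉ box-Z.
Suppose cable ∈ box-Z: no assignment then satisfies all the clues, so cable ∉ box-Z.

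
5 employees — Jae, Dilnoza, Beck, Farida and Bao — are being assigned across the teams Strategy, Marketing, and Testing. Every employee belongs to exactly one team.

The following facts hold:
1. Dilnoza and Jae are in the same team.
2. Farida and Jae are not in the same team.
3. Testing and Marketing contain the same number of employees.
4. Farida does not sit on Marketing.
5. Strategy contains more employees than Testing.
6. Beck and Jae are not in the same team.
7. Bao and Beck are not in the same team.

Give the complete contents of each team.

Strategy = {Bao, Dilnoza, Jae}; Marketing = {Beck}; Testing = {Farida}

From (4): Farida ∉ Marketing.
Suppose Jae ∉ Strategy: no assignment then satisfies all the clues, so Jae ∈ Strategy.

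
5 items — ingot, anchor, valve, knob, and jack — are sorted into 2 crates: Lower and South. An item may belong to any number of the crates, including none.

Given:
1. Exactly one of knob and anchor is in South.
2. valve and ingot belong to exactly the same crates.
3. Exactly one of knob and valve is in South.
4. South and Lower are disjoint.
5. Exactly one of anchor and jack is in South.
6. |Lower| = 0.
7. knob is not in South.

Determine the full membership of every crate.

From (7): knob ∉ South.
(1) (exactly one): anchor ∈ South.
(3) (exactly one): valve ∈ South.
(4) (disjoint): anchor ∉ Lower.
(4) (disjoint): valve ∉ Lower.
(5) (exactly one): jack ∉ South.
(6): Lower already has 0, so the rest are out.
(2): ingot matches valve: ingot ∈ South.

Lower = {}; South = {anchor, ingot, valve}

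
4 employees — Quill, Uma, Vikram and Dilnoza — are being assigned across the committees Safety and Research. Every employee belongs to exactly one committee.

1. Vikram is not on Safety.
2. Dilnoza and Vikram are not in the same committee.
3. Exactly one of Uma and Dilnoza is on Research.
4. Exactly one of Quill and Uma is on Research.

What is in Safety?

Safety = {Dilnoza, Quill}

From (1): Vikram ∉ Safety.
Only one committee left: Vikram ∈ Research.
(2): Dilnoza ∉ Research.
(3) (exactly one): Uma ∈ Research.
(4) (exactly one): Quill ∉ Research.
Only one committee left: Quill ∈ Safety.
Only one committee left: Dilnoza ∈ Safety.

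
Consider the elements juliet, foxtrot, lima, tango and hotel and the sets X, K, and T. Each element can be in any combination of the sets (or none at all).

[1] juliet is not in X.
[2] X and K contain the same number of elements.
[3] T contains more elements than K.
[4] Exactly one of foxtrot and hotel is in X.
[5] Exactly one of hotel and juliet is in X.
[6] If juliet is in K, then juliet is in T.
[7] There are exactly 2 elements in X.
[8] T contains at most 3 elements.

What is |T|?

3

From (1): juliet ∉ X.
(5) (exactly one): hotel ∈ X.
(4) (exactly one): foxtrot ∉ X.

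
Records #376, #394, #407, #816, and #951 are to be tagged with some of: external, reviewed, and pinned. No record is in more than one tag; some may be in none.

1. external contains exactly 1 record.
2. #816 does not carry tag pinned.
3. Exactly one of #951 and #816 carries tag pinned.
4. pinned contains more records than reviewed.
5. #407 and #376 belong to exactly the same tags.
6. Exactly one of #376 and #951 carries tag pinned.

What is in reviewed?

reviewed = {}

From (2): #816 ∉ pinned.
(3) (exactly one): #951 ∈ pinned.
(6) (exactly one): #376 ∉ pinned.
(5): #407 matches #376: #407 ∉ pinned.
Suppose #376 ∈ reviewed: no assignment then satisfies all the clues, so #376 ∉ reviewed.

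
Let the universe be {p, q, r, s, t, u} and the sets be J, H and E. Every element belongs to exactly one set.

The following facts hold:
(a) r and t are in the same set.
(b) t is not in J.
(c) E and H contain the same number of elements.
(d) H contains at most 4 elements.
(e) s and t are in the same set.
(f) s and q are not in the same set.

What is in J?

J = {}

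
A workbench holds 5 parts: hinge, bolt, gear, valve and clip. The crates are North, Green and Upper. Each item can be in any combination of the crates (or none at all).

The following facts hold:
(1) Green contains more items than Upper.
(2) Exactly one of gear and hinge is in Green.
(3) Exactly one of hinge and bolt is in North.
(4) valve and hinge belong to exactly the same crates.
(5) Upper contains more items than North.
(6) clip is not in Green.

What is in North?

North = {bolt}

From (6): clip ∉ Green.
Suppose hinge ∈ North: no assignment then satisfies all the clues, so hinge ∉ North.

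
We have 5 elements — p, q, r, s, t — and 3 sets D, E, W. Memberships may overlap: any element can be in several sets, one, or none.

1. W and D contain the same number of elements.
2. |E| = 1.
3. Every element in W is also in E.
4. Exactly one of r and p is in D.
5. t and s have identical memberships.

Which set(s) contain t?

t: none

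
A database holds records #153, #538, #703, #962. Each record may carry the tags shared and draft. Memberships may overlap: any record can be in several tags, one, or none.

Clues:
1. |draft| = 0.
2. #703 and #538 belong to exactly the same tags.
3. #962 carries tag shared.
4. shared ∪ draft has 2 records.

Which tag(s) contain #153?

#153: shared

From (3): #962 ∈ shared.
(1): draft already has 0, so the rest are out.
Suppose #153 ∉ shared: no assignment then satisfies all the clues, so #153 ∈ shared.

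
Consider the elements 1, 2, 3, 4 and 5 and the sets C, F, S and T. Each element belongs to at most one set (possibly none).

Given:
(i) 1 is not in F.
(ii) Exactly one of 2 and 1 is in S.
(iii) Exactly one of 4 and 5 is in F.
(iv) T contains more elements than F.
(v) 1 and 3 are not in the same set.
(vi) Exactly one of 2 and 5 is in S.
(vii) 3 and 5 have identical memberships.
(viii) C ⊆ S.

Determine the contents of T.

T = {3, 5}

From (i): 1 ∉ F.
Suppose 1 ∈ T: no assignment then satisfies all the clues, so 1 ∉ T.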